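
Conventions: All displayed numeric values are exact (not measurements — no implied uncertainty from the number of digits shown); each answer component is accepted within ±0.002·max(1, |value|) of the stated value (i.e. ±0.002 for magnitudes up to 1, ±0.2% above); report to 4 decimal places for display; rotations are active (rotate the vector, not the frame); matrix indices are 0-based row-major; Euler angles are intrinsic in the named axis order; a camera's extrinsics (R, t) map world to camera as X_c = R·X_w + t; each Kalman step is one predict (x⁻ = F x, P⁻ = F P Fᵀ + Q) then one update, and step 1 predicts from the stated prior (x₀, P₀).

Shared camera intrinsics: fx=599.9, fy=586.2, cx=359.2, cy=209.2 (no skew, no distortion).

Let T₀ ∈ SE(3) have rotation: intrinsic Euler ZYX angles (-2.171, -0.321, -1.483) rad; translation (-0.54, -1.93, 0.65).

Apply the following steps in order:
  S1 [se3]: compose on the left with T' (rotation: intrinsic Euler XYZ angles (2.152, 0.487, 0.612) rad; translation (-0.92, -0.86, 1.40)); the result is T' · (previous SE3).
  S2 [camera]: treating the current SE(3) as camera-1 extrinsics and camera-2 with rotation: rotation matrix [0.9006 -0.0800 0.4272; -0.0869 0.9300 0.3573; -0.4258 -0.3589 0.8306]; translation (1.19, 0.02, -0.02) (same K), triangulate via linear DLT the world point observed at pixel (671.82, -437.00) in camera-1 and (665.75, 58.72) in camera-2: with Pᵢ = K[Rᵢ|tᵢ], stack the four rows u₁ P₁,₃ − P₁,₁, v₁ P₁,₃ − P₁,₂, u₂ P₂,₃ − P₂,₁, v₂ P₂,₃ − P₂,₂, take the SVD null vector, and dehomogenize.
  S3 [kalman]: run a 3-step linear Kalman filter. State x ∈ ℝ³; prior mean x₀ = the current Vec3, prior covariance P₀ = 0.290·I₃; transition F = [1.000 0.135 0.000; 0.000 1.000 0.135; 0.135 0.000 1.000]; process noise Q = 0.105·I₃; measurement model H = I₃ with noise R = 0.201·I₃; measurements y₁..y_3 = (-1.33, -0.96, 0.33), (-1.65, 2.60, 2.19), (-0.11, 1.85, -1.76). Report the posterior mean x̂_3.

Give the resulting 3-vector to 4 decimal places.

after S1 (compose_se3): R=[0.1575 -0.3616 0.9189; 0.2923 0.9059 0.3064; -0.9433 0.2203 0.2484], t=(-0.0265, -0.0417, -0.3237)
after S2 (triangulate): (-1.0276, -0.5040, 0.3607)
after S3 (kf_track): (-0.7104, 1.5399, -0.3335)

result = (-0.7104, 1.5399, -0.3335)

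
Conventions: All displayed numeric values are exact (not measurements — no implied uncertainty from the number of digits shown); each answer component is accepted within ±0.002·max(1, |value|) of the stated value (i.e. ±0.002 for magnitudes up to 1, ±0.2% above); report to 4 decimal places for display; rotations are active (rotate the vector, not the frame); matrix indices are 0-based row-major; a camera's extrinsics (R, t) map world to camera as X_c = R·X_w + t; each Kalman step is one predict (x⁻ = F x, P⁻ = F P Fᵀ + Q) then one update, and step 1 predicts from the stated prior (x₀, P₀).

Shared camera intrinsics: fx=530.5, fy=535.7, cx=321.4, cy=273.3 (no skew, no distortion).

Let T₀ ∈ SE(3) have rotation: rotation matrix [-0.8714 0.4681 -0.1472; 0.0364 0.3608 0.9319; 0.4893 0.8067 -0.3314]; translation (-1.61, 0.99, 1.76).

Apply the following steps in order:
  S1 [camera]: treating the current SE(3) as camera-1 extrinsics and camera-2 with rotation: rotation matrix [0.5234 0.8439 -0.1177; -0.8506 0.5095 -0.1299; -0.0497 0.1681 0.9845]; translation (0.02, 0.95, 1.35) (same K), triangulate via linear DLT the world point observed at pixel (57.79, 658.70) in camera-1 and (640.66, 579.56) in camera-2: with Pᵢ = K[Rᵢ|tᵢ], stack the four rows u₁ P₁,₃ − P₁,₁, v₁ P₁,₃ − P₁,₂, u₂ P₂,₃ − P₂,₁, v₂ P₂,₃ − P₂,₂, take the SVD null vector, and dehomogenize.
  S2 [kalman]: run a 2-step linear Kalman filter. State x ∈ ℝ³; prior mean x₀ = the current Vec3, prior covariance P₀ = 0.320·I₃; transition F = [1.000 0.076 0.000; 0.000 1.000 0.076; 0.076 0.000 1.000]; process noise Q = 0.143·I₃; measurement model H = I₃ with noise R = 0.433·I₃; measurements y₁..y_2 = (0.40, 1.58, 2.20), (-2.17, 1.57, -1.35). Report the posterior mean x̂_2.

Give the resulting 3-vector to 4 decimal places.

after S1 (triangulate): (0.3917, 1.3426, 0.5935)
after S2 (kf_track): (-0.7249, 1.5106, 0.1357)

result = (-0.7249, 1.5106, 0.1357)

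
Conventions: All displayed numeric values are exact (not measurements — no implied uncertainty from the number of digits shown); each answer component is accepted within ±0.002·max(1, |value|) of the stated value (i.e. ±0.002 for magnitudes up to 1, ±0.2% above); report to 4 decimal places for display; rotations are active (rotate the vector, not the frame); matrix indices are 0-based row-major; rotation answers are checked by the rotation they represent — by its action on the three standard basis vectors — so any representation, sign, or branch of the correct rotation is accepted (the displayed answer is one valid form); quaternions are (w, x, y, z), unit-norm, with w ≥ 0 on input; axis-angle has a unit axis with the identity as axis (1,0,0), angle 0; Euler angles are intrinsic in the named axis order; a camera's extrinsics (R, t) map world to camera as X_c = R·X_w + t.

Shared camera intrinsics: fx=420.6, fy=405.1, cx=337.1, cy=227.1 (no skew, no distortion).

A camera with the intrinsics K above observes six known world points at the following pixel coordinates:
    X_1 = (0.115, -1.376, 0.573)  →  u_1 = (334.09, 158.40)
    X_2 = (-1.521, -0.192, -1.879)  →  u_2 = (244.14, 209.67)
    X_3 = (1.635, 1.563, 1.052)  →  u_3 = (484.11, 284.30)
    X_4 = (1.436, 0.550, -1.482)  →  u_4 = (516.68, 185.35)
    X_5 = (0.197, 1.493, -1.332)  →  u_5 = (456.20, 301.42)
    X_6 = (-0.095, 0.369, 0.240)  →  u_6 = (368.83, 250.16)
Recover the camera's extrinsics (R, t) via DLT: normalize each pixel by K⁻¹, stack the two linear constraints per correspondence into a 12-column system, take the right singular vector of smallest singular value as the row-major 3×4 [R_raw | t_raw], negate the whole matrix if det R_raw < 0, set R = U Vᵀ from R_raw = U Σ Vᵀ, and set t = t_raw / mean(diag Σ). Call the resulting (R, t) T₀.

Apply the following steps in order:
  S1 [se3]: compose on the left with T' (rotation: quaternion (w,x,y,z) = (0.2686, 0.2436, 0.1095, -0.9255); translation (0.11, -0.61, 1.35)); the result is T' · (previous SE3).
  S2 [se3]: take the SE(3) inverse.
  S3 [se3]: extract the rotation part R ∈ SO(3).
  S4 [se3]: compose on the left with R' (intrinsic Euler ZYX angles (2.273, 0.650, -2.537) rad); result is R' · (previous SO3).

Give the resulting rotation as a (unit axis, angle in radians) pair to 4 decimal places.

rotation (axis_angle) = ((0.8856, -0.4506, 0.1130), 1.7521)

source (pnp_recover): camera pose = R=[0.9152 0.3972 -0.0675; -0.3677 0.8919 0.2634; 0.1649 -0.2162 0.9623], t=(0.4300, -0.0700, 6.1401)
after S1 (compose_se3): R=[-0.9416 0.2830 -0.1825; -0.1554 -0.8460 -0.5101; -0.2988 -0.4519 0.8405], t=(-2.6528, -2.7906, 6.4000)
after S2 (invert_se3): R=[-0.9416 -0.1554 -0.2988; 0.2830 -0.8460 -0.4519; -0.1825 -0.5101 0.8405], t=(-1.0195, 1.2822, -7.2871)
after S3 (rot_of_se3): [-0.9416 -0.1554 -0.2988; 0.2830 -0.8460 -0.4519; -0.1825 -0.5101 0.8405]
after S4 (compose_so3): [0.7453 -0.5821 -0.3251; -0.3598 0.0593 -0.9311; 0.5613 0.8109 -0.1652]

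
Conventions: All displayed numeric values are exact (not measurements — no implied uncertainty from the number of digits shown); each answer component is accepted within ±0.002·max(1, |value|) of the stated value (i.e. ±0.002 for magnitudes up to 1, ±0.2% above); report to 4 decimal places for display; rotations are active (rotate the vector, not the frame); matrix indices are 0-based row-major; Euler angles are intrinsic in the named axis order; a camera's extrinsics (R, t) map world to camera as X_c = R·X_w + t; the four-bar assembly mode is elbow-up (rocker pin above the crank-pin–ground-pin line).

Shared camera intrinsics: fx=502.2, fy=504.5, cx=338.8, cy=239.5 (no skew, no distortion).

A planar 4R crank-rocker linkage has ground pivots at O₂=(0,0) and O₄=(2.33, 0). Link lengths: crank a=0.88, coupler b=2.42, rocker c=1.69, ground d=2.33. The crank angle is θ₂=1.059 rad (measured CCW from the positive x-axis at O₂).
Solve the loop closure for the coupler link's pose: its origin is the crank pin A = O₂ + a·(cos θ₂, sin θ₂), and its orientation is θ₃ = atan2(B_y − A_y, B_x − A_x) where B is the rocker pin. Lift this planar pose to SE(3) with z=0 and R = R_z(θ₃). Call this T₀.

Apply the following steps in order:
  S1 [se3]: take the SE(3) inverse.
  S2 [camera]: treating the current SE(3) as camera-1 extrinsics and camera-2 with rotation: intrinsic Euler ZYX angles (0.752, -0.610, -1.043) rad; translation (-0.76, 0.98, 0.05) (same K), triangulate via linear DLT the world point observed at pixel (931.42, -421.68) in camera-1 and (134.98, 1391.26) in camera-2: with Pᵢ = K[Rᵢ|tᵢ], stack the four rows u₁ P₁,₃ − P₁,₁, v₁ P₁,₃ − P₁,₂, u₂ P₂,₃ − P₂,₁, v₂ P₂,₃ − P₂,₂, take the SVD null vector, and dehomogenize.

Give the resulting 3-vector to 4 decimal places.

source (fourbar_fk): coupler pose = R=[0.9307 -0.3659 0.0000; 0.3659 0.9307 0.0000; 0.0000 0.0000 1.0000], t=(0.4310, 0.7672, 0.0000)
after S1 (invert_se3): R=[0.9307 0.3659 0.0000; -0.3659 0.9307 0.0000; 0.0000 0.0000 1.0000], t=(-0.6818, -0.5564, 0.0000)
after S2 (triangulate): (1.4737, 0.2465, 0.6609)

result = (1.4737, 0.2465, 0.6609)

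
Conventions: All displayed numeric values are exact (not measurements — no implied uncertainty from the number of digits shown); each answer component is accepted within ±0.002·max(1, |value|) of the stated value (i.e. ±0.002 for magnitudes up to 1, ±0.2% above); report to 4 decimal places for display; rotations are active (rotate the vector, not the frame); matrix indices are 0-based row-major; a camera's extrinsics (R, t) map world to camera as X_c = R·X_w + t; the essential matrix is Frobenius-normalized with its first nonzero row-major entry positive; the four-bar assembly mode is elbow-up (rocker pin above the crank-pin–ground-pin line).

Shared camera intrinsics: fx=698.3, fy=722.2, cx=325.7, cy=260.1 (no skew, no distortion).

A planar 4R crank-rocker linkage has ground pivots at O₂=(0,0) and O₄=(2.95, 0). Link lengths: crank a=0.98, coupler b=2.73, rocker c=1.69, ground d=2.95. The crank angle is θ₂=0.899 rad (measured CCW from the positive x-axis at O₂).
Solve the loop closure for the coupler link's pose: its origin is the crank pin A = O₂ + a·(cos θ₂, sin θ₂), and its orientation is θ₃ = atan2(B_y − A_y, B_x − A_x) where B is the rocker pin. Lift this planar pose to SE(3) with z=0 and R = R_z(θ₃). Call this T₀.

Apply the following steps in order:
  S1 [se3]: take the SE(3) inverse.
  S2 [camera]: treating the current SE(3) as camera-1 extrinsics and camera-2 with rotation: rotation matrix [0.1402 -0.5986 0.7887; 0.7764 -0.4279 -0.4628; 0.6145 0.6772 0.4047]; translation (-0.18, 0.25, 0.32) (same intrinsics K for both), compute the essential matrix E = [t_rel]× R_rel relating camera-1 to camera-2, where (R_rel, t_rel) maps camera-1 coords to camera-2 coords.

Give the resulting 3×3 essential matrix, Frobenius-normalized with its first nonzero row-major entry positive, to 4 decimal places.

matrix = [0.2025 -0.4953 -0.3668; -0.1852 0.2548 -0.6004; 0.1527 -0.3088 0.0282]

source (fourbar_fk): coupler pose = R=[0.9433 -0.3321 0.0000; 0.3321 0.9433 0.0000; 0.0000 0.0000 1.0000], t=(0.6099, 0.7671, 0.0000)
after S1 (invert_se3): R=[0.9433 0.3321 0.0000; -0.3321 0.9433 0.0000; 0.0000 0.0000 1.0000], t=(-0.8300, -0.5210, 0.0000)
after S2 (essential): [0.2025 -0.4953 -0.3668; -0.1852 0.2548 -0.6004; 0.1527 -0.3088 0.0282]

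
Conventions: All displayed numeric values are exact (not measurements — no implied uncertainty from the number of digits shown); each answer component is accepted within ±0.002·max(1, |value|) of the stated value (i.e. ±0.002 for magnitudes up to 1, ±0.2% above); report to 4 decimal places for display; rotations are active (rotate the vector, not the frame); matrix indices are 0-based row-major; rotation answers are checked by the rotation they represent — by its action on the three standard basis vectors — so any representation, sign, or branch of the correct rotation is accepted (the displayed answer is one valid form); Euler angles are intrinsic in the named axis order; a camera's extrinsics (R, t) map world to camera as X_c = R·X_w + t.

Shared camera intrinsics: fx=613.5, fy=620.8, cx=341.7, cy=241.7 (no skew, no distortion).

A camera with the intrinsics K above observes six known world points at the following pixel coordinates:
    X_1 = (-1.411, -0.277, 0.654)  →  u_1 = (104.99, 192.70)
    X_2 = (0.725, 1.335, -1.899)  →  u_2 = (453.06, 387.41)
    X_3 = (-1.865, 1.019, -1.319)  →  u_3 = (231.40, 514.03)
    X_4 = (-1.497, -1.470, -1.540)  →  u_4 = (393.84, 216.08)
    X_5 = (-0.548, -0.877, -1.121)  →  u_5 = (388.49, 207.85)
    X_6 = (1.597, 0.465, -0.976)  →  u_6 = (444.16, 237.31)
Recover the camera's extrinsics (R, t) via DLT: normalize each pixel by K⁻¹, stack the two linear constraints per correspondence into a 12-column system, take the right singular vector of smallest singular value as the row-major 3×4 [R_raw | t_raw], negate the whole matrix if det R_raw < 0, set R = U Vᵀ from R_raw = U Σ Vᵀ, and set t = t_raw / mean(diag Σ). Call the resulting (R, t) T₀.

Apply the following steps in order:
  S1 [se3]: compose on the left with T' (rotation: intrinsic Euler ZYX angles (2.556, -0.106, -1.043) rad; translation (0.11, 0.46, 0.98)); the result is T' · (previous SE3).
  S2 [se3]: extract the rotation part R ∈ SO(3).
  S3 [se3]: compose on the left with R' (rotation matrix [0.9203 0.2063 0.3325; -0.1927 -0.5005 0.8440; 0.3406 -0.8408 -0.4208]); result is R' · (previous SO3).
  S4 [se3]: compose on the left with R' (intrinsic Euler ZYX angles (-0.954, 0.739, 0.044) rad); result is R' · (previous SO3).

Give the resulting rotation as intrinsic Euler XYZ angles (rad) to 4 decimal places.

rotation (euler_xyz) = (1.9330, 1.1845, -0.3889)

source (pnp_recover): camera pose = R=[0.5694 -0.2480 -0.7838; -0.3676 0.7759 -0.5126; 0.7353 0.5800 0.3507], t=(-0.4700, -0.3200, 5.4204)
after S1 (compose_se3): R=[-0.6600 -0.3208 0.6794; -0.1023 -0.8574 -0.5043; 0.7443 -0.4024 0.5330], t=(-1.7345, -3.7423, 3.9197)
after S2 (rot_of_se3): [-0.6600 -0.3208 0.6794; -0.1023 -0.8574 -0.5043; 0.7443 -0.4024 0.5330]
after S3 (compose_so3): [-0.3810 -0.6059 0.6984; 0.8066 0.1514 0.5714; -0.4519 0.7810 0.4311]
after S4 (compose_so3): [0.3486 0.1429 0.9263; 0.9359 0.0006 -0.3523; -0.0509 0.9897 -0.1335]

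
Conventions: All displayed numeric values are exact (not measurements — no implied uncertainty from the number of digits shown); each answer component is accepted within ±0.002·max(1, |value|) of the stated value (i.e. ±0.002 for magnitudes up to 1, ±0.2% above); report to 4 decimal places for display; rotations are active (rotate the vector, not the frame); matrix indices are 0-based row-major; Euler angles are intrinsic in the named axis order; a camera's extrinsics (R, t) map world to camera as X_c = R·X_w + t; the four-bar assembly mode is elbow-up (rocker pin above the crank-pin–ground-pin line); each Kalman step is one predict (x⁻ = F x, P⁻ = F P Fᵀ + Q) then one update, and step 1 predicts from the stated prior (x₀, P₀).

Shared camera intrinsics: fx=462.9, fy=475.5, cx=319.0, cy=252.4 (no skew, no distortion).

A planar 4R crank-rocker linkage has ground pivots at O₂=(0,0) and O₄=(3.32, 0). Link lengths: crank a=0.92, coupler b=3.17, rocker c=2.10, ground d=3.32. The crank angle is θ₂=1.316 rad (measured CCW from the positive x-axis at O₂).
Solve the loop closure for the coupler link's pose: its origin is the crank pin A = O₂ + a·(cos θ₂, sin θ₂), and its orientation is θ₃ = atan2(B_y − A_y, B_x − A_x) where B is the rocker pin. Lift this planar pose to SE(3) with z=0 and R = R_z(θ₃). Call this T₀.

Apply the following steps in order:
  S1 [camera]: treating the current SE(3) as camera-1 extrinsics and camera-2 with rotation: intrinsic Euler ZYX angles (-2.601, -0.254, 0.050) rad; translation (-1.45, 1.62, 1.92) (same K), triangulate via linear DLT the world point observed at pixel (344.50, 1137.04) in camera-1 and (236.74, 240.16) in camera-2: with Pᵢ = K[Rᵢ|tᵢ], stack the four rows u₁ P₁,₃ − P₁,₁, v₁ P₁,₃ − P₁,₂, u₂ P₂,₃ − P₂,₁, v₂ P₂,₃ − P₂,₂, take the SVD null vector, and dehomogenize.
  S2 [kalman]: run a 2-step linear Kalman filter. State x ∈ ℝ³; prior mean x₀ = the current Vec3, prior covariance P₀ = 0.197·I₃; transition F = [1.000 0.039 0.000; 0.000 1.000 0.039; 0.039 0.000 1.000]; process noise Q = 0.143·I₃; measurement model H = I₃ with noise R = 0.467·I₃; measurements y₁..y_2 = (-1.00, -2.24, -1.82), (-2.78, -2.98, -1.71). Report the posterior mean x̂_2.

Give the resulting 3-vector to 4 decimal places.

source (fourbar_fk): coupler pose = R=[0.9251 -0.3798 0.0000; 0.3798 0.9251 0.0000; 0.0000 0.0000 1.0000], t=(0.2319, 0.8903, 0.0000)
after S1 (triangulate): (0.6482, 1.9595, 1.5852)
after S2 (kf_track): (-1.2291, -1.1719, -0.6883)

result = (-1.2291, -1.1719, -0.6883)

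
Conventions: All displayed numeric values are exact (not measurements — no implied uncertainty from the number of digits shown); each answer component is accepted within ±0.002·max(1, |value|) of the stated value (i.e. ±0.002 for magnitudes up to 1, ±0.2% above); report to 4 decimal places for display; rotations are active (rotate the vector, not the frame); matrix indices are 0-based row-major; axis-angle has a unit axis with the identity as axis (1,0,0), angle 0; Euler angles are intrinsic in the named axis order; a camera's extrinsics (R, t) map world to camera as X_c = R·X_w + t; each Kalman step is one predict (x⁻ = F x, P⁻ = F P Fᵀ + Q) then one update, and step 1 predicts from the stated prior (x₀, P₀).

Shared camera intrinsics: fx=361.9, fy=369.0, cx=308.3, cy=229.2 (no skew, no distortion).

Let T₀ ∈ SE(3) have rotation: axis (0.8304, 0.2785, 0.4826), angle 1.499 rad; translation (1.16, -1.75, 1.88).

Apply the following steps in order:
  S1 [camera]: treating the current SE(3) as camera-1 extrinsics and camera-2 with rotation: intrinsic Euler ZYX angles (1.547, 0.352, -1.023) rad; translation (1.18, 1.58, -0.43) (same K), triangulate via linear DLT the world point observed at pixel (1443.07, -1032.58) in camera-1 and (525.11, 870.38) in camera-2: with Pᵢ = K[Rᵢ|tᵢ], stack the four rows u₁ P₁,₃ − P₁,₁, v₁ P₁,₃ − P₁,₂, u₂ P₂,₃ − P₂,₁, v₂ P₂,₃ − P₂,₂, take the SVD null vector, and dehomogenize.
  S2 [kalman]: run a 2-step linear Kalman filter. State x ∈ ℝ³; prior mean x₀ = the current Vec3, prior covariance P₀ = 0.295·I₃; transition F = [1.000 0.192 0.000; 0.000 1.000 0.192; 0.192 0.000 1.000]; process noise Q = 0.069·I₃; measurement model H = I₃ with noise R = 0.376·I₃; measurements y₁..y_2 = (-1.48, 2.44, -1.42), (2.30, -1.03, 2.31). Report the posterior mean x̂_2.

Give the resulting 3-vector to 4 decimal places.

after S1 (triangulate): (0.1710, -1.5383, 1.3572)
after S2 (kf_track): (0.5739, 0.0705, 0.9740)

result = (0.5739, 0.0705, 0.9740)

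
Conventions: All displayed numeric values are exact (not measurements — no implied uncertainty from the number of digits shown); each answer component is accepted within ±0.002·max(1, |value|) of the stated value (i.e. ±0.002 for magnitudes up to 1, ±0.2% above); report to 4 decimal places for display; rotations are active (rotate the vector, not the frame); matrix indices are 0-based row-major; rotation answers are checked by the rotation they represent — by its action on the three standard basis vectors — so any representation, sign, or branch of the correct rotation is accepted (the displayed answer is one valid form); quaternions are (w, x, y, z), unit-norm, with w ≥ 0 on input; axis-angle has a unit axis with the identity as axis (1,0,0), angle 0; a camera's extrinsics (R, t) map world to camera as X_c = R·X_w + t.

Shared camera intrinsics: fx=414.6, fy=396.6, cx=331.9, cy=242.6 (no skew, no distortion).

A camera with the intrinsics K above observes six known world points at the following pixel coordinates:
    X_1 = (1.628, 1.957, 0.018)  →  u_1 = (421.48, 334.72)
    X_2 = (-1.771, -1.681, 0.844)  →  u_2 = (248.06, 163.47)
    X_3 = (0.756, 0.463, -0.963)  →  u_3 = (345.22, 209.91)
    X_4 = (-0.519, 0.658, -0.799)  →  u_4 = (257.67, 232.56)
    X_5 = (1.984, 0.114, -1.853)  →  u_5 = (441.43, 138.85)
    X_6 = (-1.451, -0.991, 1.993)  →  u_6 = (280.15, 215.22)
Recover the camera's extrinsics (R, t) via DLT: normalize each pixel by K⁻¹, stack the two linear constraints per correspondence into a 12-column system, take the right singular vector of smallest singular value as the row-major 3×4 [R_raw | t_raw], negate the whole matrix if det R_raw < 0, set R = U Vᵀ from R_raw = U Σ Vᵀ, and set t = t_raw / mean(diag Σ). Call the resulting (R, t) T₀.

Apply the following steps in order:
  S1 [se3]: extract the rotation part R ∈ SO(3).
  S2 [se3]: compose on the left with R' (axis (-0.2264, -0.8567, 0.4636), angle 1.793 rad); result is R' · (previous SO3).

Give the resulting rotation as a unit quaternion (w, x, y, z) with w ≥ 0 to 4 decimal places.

rotation (quat) = (0.6612, -0.3377, -0.6371, 0.2071)

source (pnp_recover): camera pose = R=[0.9660 -0.0546 0.2529; -0.0424 0.9308 0.3631; -0.2552 -0.3614 0.8968], t=(-0.2900, -0.4900, 6.5707)
after S1 (rot_of_se3): [0.9660 -0.0546 0.2529; -0.0424 0.9308 0.3631; -0.2552 -0.3614 0.8968]
after S2 (compose_so3): [0.1025 0.1563 -0.9824; 0.7041 0.6862 0.1827; 0.7027 -0.7104 -0.0397]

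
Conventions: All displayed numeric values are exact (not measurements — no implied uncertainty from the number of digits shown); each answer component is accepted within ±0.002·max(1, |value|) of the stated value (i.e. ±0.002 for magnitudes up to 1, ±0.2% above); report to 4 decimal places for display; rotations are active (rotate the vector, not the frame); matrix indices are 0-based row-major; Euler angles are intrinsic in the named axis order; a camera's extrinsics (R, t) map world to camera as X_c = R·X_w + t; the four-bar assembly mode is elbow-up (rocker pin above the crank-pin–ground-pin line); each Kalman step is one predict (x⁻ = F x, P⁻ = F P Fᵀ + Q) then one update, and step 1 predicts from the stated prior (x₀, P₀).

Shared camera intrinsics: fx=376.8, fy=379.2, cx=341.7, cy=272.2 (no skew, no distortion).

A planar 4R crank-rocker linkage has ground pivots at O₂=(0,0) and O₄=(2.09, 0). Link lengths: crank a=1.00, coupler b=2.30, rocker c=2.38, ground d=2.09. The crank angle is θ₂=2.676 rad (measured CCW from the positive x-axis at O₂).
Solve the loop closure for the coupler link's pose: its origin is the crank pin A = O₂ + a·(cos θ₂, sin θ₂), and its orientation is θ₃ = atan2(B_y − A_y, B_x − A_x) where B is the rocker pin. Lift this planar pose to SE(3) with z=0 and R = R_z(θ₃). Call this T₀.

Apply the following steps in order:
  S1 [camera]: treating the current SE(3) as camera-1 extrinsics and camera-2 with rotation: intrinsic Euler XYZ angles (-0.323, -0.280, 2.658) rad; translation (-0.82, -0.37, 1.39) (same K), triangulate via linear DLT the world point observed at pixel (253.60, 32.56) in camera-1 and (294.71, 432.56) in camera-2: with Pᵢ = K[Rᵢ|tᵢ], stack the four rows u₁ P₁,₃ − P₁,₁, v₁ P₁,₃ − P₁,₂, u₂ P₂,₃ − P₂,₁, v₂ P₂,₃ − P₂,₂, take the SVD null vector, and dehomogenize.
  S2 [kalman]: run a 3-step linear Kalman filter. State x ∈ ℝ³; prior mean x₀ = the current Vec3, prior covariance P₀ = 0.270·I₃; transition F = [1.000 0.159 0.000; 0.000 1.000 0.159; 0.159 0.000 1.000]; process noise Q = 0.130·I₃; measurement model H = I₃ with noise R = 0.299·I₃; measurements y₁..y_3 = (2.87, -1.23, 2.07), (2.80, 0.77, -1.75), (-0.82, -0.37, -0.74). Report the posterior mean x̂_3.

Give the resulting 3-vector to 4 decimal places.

source (fourbar_fk): coupler pose = R=[0.7376 -0.6752 0.0000; 0.6752 0.7376 0.0000; 0.0000 0.0000 1.0000], t=(-0.8936, 0.4490, 0.0000)
after S1 (triangulate): (-0.3144, -1.2794, 1.1188)
after S2 (kf_track): (0.5710, -0.3123, -0.1977)

result = (0.5710, -0.3123, -0.1977)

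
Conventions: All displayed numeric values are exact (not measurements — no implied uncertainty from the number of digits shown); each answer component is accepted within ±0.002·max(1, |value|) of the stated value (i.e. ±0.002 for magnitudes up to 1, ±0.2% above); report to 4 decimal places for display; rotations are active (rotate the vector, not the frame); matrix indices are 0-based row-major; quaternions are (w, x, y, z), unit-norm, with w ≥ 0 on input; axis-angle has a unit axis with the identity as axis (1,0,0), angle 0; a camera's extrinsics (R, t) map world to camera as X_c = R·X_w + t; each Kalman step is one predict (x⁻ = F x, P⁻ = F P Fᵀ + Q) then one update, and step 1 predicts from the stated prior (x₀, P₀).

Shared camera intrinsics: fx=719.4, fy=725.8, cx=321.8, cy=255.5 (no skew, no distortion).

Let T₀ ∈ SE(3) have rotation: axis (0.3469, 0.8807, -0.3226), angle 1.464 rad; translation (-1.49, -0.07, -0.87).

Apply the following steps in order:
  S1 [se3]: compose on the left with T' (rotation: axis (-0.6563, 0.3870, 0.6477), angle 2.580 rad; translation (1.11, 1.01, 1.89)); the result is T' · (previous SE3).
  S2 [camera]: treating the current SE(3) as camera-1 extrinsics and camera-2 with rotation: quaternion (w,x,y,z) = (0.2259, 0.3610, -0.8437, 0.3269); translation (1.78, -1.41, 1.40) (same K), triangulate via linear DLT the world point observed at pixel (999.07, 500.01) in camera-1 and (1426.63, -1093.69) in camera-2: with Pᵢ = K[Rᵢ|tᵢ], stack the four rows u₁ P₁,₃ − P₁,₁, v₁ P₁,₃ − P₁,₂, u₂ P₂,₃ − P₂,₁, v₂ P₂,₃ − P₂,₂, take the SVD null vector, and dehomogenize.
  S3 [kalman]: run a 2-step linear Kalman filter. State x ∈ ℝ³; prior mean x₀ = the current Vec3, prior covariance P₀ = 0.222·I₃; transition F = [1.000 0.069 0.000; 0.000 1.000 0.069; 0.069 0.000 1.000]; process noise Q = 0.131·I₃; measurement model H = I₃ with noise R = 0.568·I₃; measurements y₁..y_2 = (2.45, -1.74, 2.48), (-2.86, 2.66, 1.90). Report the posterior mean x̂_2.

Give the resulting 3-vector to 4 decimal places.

result = (-0.3940, 0.2470, 1.6938)

after S1 (compose_se3): R=[0.5927 -0.7338 0.3322; -0.7918 -0.4553 0.4071; -0.1475 -0.5043 -0.8509], t=(1.7467, 0.5280, 3.4211)
after S2 (triangulate): (0.3490, -1.0832, 0.8279)
after S3 (kf_track): (-0.3940, 0.2470, 1.6938)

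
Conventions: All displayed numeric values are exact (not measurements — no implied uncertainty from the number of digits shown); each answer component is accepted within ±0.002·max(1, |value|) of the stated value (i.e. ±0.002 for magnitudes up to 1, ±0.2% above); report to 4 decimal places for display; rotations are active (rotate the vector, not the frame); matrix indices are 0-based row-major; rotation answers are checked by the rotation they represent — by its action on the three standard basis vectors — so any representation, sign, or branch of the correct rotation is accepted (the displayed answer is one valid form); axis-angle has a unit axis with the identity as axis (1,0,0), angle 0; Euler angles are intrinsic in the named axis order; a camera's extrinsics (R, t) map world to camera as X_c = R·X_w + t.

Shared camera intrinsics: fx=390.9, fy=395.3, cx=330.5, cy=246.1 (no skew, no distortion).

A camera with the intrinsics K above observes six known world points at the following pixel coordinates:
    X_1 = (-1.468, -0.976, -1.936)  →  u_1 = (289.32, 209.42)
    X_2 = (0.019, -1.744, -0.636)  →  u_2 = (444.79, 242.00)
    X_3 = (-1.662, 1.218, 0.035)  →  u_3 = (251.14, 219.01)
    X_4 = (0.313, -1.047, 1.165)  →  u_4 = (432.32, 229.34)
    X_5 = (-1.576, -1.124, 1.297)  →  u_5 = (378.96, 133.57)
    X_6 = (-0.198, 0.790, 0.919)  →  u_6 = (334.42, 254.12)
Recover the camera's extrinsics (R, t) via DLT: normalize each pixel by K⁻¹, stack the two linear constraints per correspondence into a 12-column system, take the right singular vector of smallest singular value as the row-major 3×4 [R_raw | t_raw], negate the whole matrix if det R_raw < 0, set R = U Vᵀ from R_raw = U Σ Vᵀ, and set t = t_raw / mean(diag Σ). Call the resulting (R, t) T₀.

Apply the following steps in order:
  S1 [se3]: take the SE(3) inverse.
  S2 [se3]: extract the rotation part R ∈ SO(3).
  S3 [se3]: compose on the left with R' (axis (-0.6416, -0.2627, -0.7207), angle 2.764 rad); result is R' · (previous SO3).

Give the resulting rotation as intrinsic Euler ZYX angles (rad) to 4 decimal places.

source (pnp_recover): camera pose = R=[0.5707 -0.7297 0.3766; 0.8064 0.4113 -0.4249; 0.1551 0.5462 0.8232], t=(0.4200, 0.3800, 6.4804)
after S1 (invert_se3): R=[0.5707 0.8064 0.1551; -0.7297 0.4113 0.5462; 0.3766 -0.4249 0.8232], t=(-1.5515, -3.3893, -5.3313)
after S2 (rot_of_se3): [0.5707 0.8064 0.1551; -0.7297 0.4113 0.5462; 0.3766 -0.4249 0.8232]
after S3 (compose_so3): [-0.2088 -0.2040 0.9564; 0.8418 -0.5353 0.0696; 0.4977 0.8197 0.2835]

rotation (euler_zyx) = (1.8140, -0.5210, 1.2378)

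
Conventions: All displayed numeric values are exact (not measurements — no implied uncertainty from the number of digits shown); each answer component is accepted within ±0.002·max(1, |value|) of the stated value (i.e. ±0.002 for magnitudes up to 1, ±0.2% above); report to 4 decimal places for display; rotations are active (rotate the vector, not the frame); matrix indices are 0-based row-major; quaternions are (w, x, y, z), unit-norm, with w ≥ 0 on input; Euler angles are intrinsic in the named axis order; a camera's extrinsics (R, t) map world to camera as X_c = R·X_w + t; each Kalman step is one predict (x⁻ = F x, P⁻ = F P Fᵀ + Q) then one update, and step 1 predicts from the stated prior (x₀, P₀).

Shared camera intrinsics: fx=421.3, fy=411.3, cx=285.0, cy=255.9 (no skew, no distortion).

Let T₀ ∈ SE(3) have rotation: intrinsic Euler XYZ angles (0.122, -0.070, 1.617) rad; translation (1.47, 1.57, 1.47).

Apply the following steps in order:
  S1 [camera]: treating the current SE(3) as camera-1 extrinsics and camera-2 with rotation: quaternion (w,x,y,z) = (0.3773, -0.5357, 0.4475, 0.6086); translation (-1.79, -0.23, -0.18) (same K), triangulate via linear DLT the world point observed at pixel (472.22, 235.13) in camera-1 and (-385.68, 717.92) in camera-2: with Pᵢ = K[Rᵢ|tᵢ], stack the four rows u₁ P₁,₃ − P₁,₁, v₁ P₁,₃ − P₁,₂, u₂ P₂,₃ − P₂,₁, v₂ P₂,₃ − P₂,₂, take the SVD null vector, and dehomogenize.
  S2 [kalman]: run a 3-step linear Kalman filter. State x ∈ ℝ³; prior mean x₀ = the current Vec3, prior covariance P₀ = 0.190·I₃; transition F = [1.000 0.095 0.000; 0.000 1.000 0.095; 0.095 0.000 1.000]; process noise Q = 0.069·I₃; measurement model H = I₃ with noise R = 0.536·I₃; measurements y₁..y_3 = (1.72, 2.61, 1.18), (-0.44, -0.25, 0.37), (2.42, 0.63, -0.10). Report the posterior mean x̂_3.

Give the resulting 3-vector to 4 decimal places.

after S1 (triangulate): (-1.5148, 0.0282, 1.8415)
after S2 (kf_track): (0.4662, 0.7961, 0.8083)

result = (0.4662, 0.7961, 0.8083)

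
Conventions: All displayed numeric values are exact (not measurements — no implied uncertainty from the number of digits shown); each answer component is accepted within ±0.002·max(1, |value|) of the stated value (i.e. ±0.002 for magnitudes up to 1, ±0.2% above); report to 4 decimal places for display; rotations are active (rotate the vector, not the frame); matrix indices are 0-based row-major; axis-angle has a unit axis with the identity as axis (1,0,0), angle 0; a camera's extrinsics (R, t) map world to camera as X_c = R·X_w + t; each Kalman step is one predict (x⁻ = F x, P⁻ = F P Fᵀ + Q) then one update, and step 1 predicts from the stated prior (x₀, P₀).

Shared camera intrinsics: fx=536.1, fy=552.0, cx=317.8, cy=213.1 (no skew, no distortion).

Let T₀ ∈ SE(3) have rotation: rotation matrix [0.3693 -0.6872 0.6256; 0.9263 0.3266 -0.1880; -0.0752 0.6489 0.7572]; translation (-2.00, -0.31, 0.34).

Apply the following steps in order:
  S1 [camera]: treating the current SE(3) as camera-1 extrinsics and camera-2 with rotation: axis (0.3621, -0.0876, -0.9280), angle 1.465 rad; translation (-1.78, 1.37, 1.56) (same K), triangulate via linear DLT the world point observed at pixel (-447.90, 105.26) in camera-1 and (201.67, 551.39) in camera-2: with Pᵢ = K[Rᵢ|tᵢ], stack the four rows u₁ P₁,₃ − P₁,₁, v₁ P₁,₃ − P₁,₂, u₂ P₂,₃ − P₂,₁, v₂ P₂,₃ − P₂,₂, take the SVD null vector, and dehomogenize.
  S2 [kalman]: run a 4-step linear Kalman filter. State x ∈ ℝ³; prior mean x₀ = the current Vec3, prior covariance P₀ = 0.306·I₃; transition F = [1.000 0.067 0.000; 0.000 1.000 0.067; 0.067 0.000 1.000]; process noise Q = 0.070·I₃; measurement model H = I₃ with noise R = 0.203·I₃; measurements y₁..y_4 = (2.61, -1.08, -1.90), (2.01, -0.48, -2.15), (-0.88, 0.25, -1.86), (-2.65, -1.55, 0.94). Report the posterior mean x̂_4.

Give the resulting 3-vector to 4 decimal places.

result = (-0.8824, -0.8475, -0.5290)

after S1 (triangulate): (-0.5481, 1.7039, 0.7321)
after S2 (kf_track): (-0.8824, -0.8475, -0.5290)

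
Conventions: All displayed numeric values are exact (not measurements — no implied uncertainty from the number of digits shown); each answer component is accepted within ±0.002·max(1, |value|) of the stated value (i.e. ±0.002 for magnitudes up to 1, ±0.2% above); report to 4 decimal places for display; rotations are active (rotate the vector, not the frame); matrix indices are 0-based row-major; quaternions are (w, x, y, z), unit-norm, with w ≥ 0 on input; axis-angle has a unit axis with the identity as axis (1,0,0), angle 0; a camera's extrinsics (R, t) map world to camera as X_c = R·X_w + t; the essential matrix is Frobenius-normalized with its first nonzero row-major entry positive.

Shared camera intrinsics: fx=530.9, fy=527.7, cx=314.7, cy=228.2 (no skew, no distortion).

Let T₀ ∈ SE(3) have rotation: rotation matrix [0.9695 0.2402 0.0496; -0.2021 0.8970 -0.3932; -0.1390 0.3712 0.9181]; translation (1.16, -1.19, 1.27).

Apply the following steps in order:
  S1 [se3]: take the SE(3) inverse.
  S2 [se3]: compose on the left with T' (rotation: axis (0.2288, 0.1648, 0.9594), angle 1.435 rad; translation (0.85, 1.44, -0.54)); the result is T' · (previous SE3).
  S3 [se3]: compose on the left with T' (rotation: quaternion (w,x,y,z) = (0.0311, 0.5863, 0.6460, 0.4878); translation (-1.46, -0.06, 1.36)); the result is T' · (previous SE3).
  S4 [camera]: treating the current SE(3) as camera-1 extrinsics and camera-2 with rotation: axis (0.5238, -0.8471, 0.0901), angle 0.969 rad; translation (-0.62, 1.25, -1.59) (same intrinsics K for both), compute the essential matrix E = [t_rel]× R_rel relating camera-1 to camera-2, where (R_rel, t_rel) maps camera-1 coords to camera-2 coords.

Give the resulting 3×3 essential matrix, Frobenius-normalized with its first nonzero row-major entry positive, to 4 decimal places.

after S1 (invert_se3): R=[0.9695 -0.2021 -0.1390; 0.2402 0.8970 0.3712; 0.0496 -0.3932 0.9181], t=(-1.1886, 0.3174, -1.6915)
after S2 (compose_se3): R=[-0.0278 -0.9987 -0.0417; 0.9869 -0.0208 -0.1603; 0.1592 -0.0456 0.9862], t=(-0.2533, 0.4740, -2.0314)
after S3 (compose_se3): R=[0.8237 0.2671 0.5001; -0.0886 -0.8105 0.5789; 0.5600 -0.5212 -0.6440], t=(-2.2802, -1.5432, 2.6020)
after S4 (essential): [0.0459 0.2094 0.0443; 0.6947 -0.0899 0.0928; 0.0603 0.6582 0.1262]

matrix = [0.0459 0.2094 0.0443; 0.6947 -0.0899 0.0928; 0.0603 0.6582 0.1262]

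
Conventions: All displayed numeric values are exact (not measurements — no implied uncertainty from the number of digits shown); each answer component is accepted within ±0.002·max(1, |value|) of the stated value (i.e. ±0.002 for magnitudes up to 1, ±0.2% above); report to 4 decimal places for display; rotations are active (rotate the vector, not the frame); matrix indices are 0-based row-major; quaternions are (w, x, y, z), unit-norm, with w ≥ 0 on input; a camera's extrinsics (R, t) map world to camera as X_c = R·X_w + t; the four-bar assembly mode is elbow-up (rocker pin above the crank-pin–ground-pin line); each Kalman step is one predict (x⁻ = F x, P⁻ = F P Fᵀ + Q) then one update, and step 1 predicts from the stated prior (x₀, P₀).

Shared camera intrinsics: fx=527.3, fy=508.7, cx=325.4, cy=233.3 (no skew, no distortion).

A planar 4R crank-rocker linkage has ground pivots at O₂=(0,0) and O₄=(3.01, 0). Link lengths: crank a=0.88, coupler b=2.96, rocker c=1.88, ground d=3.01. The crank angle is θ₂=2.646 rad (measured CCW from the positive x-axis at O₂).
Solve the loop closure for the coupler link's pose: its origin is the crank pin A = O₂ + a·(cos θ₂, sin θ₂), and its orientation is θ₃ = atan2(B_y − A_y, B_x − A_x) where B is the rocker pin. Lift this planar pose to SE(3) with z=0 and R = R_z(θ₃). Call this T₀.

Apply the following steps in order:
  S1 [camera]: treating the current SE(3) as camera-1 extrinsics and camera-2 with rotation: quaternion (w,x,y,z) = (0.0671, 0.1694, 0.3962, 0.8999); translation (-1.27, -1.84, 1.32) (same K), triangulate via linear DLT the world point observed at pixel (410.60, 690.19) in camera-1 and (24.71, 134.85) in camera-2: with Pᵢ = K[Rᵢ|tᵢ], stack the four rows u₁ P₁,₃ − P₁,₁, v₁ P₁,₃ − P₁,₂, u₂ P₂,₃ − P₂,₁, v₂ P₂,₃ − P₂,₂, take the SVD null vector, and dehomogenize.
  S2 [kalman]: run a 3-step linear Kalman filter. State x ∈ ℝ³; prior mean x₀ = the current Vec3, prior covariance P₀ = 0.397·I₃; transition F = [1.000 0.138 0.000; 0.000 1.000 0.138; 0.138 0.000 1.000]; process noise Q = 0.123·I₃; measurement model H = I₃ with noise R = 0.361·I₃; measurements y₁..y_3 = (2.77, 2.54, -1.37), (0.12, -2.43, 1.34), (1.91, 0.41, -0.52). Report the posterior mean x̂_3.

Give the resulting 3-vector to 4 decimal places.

result = (1.5123, 0.0860, 0.2674)

source (fourbar_fk): coupler pose = R=[0.9229 -0.3850 0.0000; 0.3850 0.9229 0.0000; 0.0000 0.0000 1.0000], t=(-0.7741, 0.4185, 0.0000)
after S1 (triangulate): (1.4946, 0.7741, 1.9020)
after S2 (kf_track): (1.5123, 0.0860, 0.2674)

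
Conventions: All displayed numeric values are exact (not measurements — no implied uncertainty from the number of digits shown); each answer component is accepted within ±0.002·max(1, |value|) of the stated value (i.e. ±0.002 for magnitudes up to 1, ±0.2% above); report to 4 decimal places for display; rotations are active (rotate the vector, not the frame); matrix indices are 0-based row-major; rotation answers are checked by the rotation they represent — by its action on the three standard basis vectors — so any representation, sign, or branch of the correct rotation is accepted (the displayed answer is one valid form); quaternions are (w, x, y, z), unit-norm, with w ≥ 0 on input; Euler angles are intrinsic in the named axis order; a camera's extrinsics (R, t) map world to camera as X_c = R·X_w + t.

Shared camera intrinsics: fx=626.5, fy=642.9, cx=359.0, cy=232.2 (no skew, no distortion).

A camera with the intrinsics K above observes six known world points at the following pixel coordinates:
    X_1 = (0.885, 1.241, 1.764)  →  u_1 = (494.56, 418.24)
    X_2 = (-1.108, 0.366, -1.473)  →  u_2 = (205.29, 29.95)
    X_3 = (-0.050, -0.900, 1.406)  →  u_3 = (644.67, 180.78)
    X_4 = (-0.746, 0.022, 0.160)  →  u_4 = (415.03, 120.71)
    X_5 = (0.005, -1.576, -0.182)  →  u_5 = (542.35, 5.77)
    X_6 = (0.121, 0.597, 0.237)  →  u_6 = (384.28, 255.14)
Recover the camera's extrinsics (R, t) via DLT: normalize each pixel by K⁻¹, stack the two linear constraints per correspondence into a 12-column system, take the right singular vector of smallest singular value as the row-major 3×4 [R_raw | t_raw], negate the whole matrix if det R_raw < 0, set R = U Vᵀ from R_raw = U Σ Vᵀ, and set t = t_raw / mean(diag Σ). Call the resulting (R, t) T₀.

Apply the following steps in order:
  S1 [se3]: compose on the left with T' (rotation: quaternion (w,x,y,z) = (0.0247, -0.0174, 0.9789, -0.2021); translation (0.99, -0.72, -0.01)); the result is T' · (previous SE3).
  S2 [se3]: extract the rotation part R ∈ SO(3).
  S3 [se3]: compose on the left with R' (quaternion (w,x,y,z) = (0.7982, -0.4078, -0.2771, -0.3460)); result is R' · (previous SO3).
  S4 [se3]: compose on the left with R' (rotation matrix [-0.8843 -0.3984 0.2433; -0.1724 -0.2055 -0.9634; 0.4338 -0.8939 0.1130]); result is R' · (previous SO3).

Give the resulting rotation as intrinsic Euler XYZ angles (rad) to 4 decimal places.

source (pnp_recover): camera pose = R=[-0.0226 -0.5002 0.8656; 0.8195 0.4866 0.3026; -0.5726 0.7163 0.3989], t=(0.2900, -0.2901, 4.3506)
after S1 (compose_se3): R=[-0.0289 0.5272 -0.8492; 0.9792 0.1858 0.0821; 0.2011 -0.8292 -0.5216], t=(0.9484, -2.7166, -3.8968)
after S2 (rot_of_se3): [-0.0289 0.5272 -0.8492; 0.9792 0.1858 0.0821; 0.2011 -0.8292 -0.5216]
after S3 (compose_so3): [0.7125 0.5975 -0.3680; 0.5979 -0.7914 -0.1273; -0.3673 -0.1293 -0.9211]
after S4 (compose_so3): [-0.9576 -0.2445 0.1521; 0.1082 0.1842 0.9769; -0.2669 0.9520 -0.1499]

rotation (euler_xyz) = (-1.7231, 0.1527, 2.8916)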